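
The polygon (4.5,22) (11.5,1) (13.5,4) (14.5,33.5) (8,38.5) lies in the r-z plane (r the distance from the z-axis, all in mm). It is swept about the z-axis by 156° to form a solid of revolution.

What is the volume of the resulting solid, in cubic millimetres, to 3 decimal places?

Volume = 6552.891 mm³

Profile (r,z), 5 vertices: (4.5,22) (11.5,1) (13.5,4) (14.5,33.5) (8,38.5)
edge 0: (4.5,22)→(11.5,1)  cross = 4.5·1 − 11.5·22 = -248.5000; (r_i+r_j)·cross = 16·-248.5000 = -3976.0000
edge 1: (11.5,1)→(13.5,4)  cross = 11.5·4 − 13.5·1 = 32.5000; (r_i+r_j)·cross = 25·32.5000 = 812.5000
edge 2: (13.5,4)→(14.5,33.5)  cross = 13.5·33.5 − 14.5·4 = 394.2500; (r_i+r_j)·cross = 28·394.2500 = 11039.0000
edge 3: (14.5,33.5)→(8,38.5)  cross = 14.5·38.5 − 8·33.5 = 290.2500; (r_i+r_j)·cross = 22.5·290.2500 = 6530.6250
edge 4: (8,38.5)→(4.5,22)  cross = 8·22 − 4.5·38.5 = 2.7500; (r_i+r_j)·cross = 12.5·2.7500 = 34.3750
Σcross = 471.2500 → A = |Σcross|/2 = 235.6250 mm²
Σ(r_i+r_j)·cross = 14440.5000 → first moment M = |Σ|/6 = 2406.7500
R_c = M/A = 2406.7500/235.6250 = 10.2143 mm
θ = 156° = 2.722714 rad
V = θ·R_c·A = 2.722714·10.2143·235.6250 = 6552.891 mm³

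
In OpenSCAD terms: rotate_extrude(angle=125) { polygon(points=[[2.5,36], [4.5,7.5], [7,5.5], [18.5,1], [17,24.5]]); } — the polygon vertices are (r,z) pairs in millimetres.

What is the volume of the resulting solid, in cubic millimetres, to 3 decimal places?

Volume = 8177.049 mm³

Profile (r,z), 5 vertices: (2.5,36) (4.5,7.5) (7,5.5) (18.5,1) (17,24.5)
edge 0: (2.5,36)→(4.5,7.5)  cross = 2.5·7.5 − 4.5·36 = -143.2500; (r_i+r_j)·cross = 7·-143.2500 = -1002.7500
edge 1: (4.5,7.5)→(7,5.5)  cross = 4.5·5.5 − 7·7.5 = -27.7500; (r_i+r_j)·cross = 11.5·-27.7500 = -319.1250
edge 2: (7,5.5)→(18.5,1)  cross = 7·1 − 18.5·5.5 = -94.7500; (r_i+r_j)·cross = 25.5·-94.7500 = -2416.1250
edge 3: (18.5,1)→(17,24.5)  cross = 18.5·24.5 − 17·1 = 436.2500; (r_i+r_j)·cross = 35.5·436.2500 = 15486.8750
edge 4: (17,24.5)→(2.5,36)  cross = 17·36 − 2.5·24.5 = 550.7500; (r_i+r_j)·cross = 19.5·550.7500 = 10739.6250
Σcross = 721.2500 → A = |Σcross|/2 = 360.6250 mm²
Σ(r_i+r_j)·cross = 22488.5000 → first moment M = |Σ|/6 = 3748.0833
R_c = M/A = 3748.0833/360.6250 = 10.3933 mm
θ = 125° = 2.181662 rad
V = θ·R_c·A = 2.181662·10.3933·360.6250 = 8177.049 mm³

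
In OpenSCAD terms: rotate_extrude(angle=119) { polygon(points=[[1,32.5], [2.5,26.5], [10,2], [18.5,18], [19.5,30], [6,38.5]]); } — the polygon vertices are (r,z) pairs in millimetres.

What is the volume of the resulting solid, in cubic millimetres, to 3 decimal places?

Profile (r,z), 6 vertices: (1,32.5) (2.5,26.5) (10,2) (18.5,18) (19.5,30) (6,38.5)
edge 0: (1,32.5)→(2.5,26.5)  cross = 1·26.5 − 2.5·32.5 = -54.7500; (r_i+r_j)·cross = 3.5·-54.7500 = -191.6250
edge 1: (2.5,26.5)→(10,2)  cross = 2.5·2 − 10·26.5 = -260.0000; (r_i+r_j)·cross = 12.5·-260.0000 = -3250.0000
edge 2: (10,2)→(18.5,18)  cross = 10·18 − 18.5·2 = 143.0000; (r_i+r_j)·cross = 28.5·143.0000 = 4075.5000
edge 3: (18.5,18)→(19.5,30)  cross = 18.5·30 − 19.5·18 = 204.0000; (r_i+r_j)·cross = 38·204.0000 = 7752.0000
edge 4: (19.5,30)→(6,38.5)  cross = 19.5·38.5 − 6·30 = 570.7500; (r_i+r_j)·cross = 25.5·570.7500 = 14554.1250
edge 5: (6,38.5)→(1,32.5)  cross = 6·32.5 − 1·38.5 = 156.5000; (r_i+r_j)·cross = 7·156.5000 = 1095.5000
Σcross = 759.5000 → A = |Σcross|/2 = 379.7500 mm²
Σ(r_i+r_j)·cross = 24035.5000 → first moment M = |Σ|/6 = 4005.9167
R_c = M/A = 4005.9167/379.7500 = 10.5488 mm
θ = 119° = 2.076942 rad
V = θ·R_c·A = 2.076942·10.5488·379.7500 = 8320.056 mm³

Volume = 8320.056 mm³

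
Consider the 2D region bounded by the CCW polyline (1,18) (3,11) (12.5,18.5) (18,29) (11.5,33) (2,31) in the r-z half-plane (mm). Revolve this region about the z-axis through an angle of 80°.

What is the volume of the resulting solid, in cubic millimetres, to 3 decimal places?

Volume = 2578.026 mm³

Profile (r,z), 6 vertices: (1,18) (3,11) (12.5,18.5) (18,29) (11.5,33) (2,31)
edge 0: (1,18)→(3,11)  cross = 1·11 − 3·18 = -43.0000; (r_i+r_j)·cross = 4·-43.0000 = -172.0000
edge 1: (3,11)→(12.5,18.5)  cross = 3·18.5 − 12.5·11 = -82.0000; (r_i+r_j)·cross = 15.5·-82.0000 = -1271.0000
edge 2: (12.5,18.5)→(18,29)  cross = 12.5·29 − 18·18.5 = 29.5000; (r_i+r_j)·cross = 30.5·29.5000 = 899.7500
edge 3: (18,29)→(11.5,33)  cross = 18·33 − 11.5·29 = 260.5000; (r_i+r_j)·cross = 29.5·260.5000 = 7684.7500
edge 4: (11.5,33)→(2,31)  cross = 11.5·31 − 2·33 = 290.5000; (r_i+r_j)·cross = 13.5·290.5000 = 3921.7500
edge 5: (2,31)→(1,18)  cross = 2·18 − 1·31 = 5.0000; (r_i+r_j)·cross = 3·5.0000 = 15.0000
Σcross = 460.5000 → A = |Σcross|/2 = 230.2500 mm²
Σ(r_i+r_j)·cross = 11078.2500 → first moment M = |Σ|/6 = 1846.3750
R_c = M/A = 1846.3750/230.2500 = 8.0190 mm
θ = 80° = 1.396263 rad
V = θ·R_c·A = 1.396263·8.0190·230.2500 = 2578.026 mm³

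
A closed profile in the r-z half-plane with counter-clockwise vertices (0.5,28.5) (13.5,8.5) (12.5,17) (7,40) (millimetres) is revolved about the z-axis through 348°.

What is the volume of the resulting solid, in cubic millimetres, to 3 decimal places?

Profile (r,z), 4 vertices: (0.5,28.5) (13.5,8.5) (12.5,17) (7,40)
edge 0: (0.5,28.5)→(13.5,8.5)  cross = 0.5·8.5 − 13.5·28.5 = -380.5000; (r_i+r_j)·cross = 14·-380.5000 = -5327.0000
edge 1: (13.5,8.5)→(12.5,17)  cross = 13.5·17 − 12.5·8.5 = 123.2500; (r_i+r_j)·cross = 26·123.2500 = 3204.5000
edge 2: (12.5,17)→(7,40)  cross = 12.5·40 − 7·17 = 381.0000; (r_i+r_j)·cross = 19.5·381.0000 = 7429.5000
edge 3: (7,40)→(0.5,28.5)  cross = 7·28.5 − 0.5·40 = 179.5000; (r_i+r_j)·cross = 7.5·179.5000 = 1346.2500
Σcross = 303.2500 → A = |Σcross|/2 = 151.6250 mm²
Σ(r_i+r_j)·cross = 6653.2500 → first moment M = |Σ|/6 = 1108.8750
R_c = M/A = 1108.8750/151.6250 = 7.3133 mm
θ = 348° = 6.073746 rad
V = θ·R_c·A = 6.073746·7.3133·151.6250 = 6735.025 mm³

Volume = 6735.025 mm³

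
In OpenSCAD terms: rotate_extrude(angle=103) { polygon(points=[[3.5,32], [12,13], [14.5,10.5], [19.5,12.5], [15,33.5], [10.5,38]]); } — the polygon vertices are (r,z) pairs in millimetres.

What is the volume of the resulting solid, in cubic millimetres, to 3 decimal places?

Profile (r,z), 6 vertices: (3.5,32) (12,13) (14.5,10.5) (19.5,12.5) (15,33.5) (10.5,38)
edge 0: (3.5,32)→(12,13)  cross = 3.5·13 − 12·32 = -338.5000; (r_i+r_j)·cross = 15.5·-338.5000 = -5246.7500
edge 1: (12,13)→(14.5,10.5)  cross = 12·10.5 − 14.5·13 = -62.5000; (r_i+r_j)·cross = 26.5·-62.5000 = -1656.2500
edge 2: (14.5,10.5)→(19.5,12.5)  cross = 14.5·12.5 − 19.5·10.5 = -23.5000; (r_i+r_j)·cross = 34·-23.5000 = -799.0000
edge 3: (19.5,12.5)→(15,33.5)  cross = 19.5·33.5 − 15·12.5 = 465.7500; (r_i+r_j)·cross = 34.5·465.7500 = 16068.3750
edge 4: (15,33.5)→(10.5,38)  cross = 15·38 − 10.5·33.5 = 218.2500; (r_i+r_j)·cross = 25.5·218.2500 = 5565.3750
edge 5: (10.5,38)→(3.5,32)  cross = 10.5·32 − 3.5·38 = 203.0000; (r_i+r_j)·cross = 14·203.0000 = 2842.0000
Σcross = 462.5000 → A = |Σcross|/2 = 231.2500 mm²
Σ(r_i+r_j)·cross = 16773.7500 → first moment M = |Σ|/6 = 2795.6250
R_c = M/A = 2795.6250/231.2500 = 12.0892 mm
θ = 103° = 1.797689 rad
V = θ·R_c·A = 1.797689·12.0892·231.2500 = 5025.665 mm³

Volume = 5025.665 mm³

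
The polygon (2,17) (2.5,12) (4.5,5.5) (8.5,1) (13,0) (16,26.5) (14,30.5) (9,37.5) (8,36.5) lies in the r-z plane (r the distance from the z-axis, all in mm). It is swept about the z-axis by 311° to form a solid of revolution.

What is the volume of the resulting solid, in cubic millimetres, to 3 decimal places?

Profile (r,z), 9 vertices: (2,17) (2.5,12) (4.5,5.5) (8.5,1) (13,0) (16,26.5) (14,30.5) (9,37.5) (8,36.5)
edge 0: (2,17)→(2.5,12)  cross = 2·12 − 2.5·17 = -18.5000; (r_i+r_j)·cross = 4.5·-18.5000 = -83.2500
edge 1: (2.5,12)→(4.5,5.5)  cross = 2.5·5.5 − 4.5·12 = -40.2500; (r_i+r_j)·cross = 7·-40.2500 = -281.7500
edge 2: (4.5,5.5)→(8.5,1)  cross = 4.5·1 − 8.5·5.5 = -42.2500; (r_i+r_j)·cross = 13·-42.2500 = -549.2500
edge 3: (8.5,1)→(13,0)  cross = 8.5·0 − 13·1 = -13.0000; (r_i+r_j)·cross = 21.5·-13.0000 = -279.5000
edge 4: (13,0)→(16,26.5)  cross = 13·26.5 − 16·0 = 344.5000; (r_i+r_j)·cross = 29·344.5000 = 9990.5000
edge 5: (16,26.5)→(14,30.5)  cross = 16·30.5 − 14·26.5 = 117.0000; (r_i+r_j)·cross = 30·117.0000 = 3510.0000
edge 6: (14,30.5)→(9,37.5)  cross = 14·37.5 − 9·30.5 = 250.5000; (r_i+r_j)·cross = 23·250.5000 = 5761.5000
edge 7: (9,37.5)→(8,36.5)  cross = 9·36.5 − 8·37.5 = 28.5000; (r_i+r_j)·cross = 17·28.5000 = 484.5000
edge 8: (8,36.5)→(2,17)  cross = 8·17 − 2·36.5 = 63.0000; (r_i+r_j)·cross = 10·63.0000 = 630.0000
Σcross = 689.5000 → A = |Σcross|/2 = 344.7500 mm²
Σ(r_i+r_j)·cross = 19182.7500 → first moment M = |Σ|/6 = 3197.1250
R_c = M/A = 3197.1250/344.7500 = 9.2737 mm
θ = 311° = 5.427974 rad
V = θ·R_c·A = 5.427974·9.2737·344.7500 = 17353.911 mm³

Volume = 17353.911 mm³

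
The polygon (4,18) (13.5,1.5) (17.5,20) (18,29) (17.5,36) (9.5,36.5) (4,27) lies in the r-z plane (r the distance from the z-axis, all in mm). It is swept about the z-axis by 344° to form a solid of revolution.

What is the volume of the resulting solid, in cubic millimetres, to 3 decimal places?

Profile (r,z), 7 vertices: (4,18) (13.5,1.5) (17.5,20) (18,29) (17.5,36) (9.5,36.5) (4,27)
edge 0: (4,18)→(13.5,1.5)  cross = 4·1.5 − 13.5·18 = -237.0000; (r_i+r_j)·cross = 17.5·-237.0000 = -4147.5000
edge 1: (13.5,1.5)→(17.5,20)  cross = 13.5·20 − 17.5·1.5 = 243.7500; (r_i+r_j)·cross = 31·243.7500 = 7556.2500
edge 2: (17.5,20)→(18,29)  cross = 17.5·29 − 18·20 = 147.5000; (r_i+r_j)·cross = 35.5·147.5000 = 5236.2500
edge 3: (18,29)→(17.5,36)  cross = 18·36 − 17.5·29 = 140.5000; (r_i+r_j)·cross = 35.5·140.5000 = 4987.7500
edge 4: (17.5,36)→(9.5,36.5)  cross = 17.5·36.5 − 9.5·36 = 296.7500; (r_i+r_j)·cross = 27·296.7500 = 8012.2500
edge 5: (9.5,36.5)→(4,27)  cross = 9.5·27 − 4·36.5 = 110.5000; (r_i+r_j)·cross = 13.5·110.5000 = 1491.7500
edge 6: (4,27)→(4,18)  cross = 4·18 − 4·27 = -36.0000; (r_i+r_j)·cross = 8·-36.0000 = -288.0000
Σcross = 666.0000 → A = |Σcross|/2 = 333.0000 mm²
Σ(r_i+r_j)·cross = 22848.7500 → first moment M = |Σ|/6 = 3808.1250
R_c = M/A = 3808.1250/333.0000 = 11.4358 mm
θ = 344° = 6.003933 rad
V = θ·R_c·A = 6.003933·11.4358·333.0000 = 22863.726 mm³

Volume = 22863.726 mm³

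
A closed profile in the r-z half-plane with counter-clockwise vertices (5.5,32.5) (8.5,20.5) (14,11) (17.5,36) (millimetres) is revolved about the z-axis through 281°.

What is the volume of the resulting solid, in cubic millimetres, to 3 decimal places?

Profile (r,z), 4 vertices: (5.5,32.5) (8.5,20.5) (14,11) (17.5,36)
edge 0: (5.5,32.5)→(8.5,20.5)  cross = 5.5·20.5 − 8.5·32.5 = -163.5000; (r_i+r_j)·cross = 14·-163.5000 = -2289.0000
edge 1: (8.5,20.5)→(14,11)  cross = 8.5·11 − 14·20.5 = -193.5000; (r_i+r_j)·cross = 22.5·-193.5000 = -4353.7500
edge 2: (14,11)→(17.5,36)  cross = 14·36 − 17.5·11 = 311.5000; (r_i+r_j)·cross = 31.5·311.5000 = 9812.2500
edge 3: (17.5,36)→(5.5,32.5)  cross = 17.5·32.5 − 5.5·36 = 370.7500; (r_i+r_j)·cross = 23·370.7500 = 8527.2500
Σcross = 325.2500 → A = |Σcross|/2 = 162.6250 mm²
Σ(r_i+r_j)·cross = 11696.7500 → first moment M = |Σ|/6 = 1949.4583
R_c = M/A = 1949.4583/162.6250 = 11.9874 mm
θ = 281° = 4.904375 rad
V = θ·R_c·A = 4.904375·11.9874·162.6250 = 9560.875 mm³

Volume = 9560.875 mm³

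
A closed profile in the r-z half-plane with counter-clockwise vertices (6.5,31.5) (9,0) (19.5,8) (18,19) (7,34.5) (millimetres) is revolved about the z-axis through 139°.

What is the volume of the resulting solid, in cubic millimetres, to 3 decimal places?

Profile (r,z), 5 vertices: (6.5,31.5) (9,0) (19.5,8) (18,19) (7,34.5)
edge 0: (6.5,31.5)→(9,0)  cross = 6.5·0 − 9·31.5 = -283.5000; (r_i+r_j)·cross = 15.5·-283.5000 = -4394.2500
edge 1: (9,0)→(19.5,8)  cross = 9·8 − 19.5·0 = 72.0000; (r_i+r_j)·cross = 28.5·72.0000 = 2052.0000
edge 2: (19.5,8)→(18,19)  cross = 19.5·19 − 18·8 = 226.5000; (r_i+r_j)·cross = 37.5·226.5000 = 8493.7500
edge 3: (18,19)→(7,34.5)  cross = 18·34.5 − 7·19 = 488.0000; (r_i+r_j)·cross = 25·488.0000 = 12200.0000
edge 4: (7,34.5)→(6.5,31.5)  cross = 7·31.5 − 6.5·34.5 = -3.7500; (r_i+r_j)·cross = 13.5·-3.7500 = -50.6250
Σcross = 499.2500 → A = |Σcross|/2 = 249.6250 mm²
Σ(r_i+r_j)·cross = 18300.8750 → first moment M = |Σ|/6 = 3050.1458
R_c = M/A = 3050.1458/249.6250 = 12.2189 mm
θ = 139° = 2.426008 rad
V = θ·R_c·A = 2.426008·12.2189·249.6250 = 7399.677 mm³

Volume = 7399.677 mm³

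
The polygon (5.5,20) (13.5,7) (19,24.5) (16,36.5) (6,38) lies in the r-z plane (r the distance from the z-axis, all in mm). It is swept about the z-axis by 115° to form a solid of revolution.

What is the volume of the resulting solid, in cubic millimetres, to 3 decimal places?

Volume = 6729.024 mm³

Profile (r,z), 5 vertices: (5.5,20) (13.5,7) (19,24.5) (16,36.5) (6,38)
edge 0: (5.5,20)→(13.5,7)  cross = 5.5·7 − 13.5·20 = -231.5000; (r_i+r_j)·cross = 19·-231.5000 = -4398.5000
edge 1: (13.5,7)→(19,24.5)  cross = 13.5·24.5 − 19·7 = 197.7500; (r_i+r_j)·cross = 32.5·197.7500 = 6426.8750
edge 2: (19,24.5)→(16,36.5)  cross = 19·36.5 − 16·24.5 = 301.5000; (r_i+r_j)·cross = 35·301.5000 = 10552.5000
edge 3: (16,36.5)→(6,38)  cross = 16·38 − 6·36.5 = 389.0000; (r_i+r_j)·cross = 22·389.0000 = 8558.0000
edge 4: (6,38)→(5.5,20)  cross = 6·20 − 5.5·38 = -89.0000; (r_i+r_j)·cross = 11.5·-89.0000 = -1023.5000
Σcross = 567.7500 → A = |Σcross|/2 = 283.8750 mm²
Σ(r_i+r_j)·cross = 20115.3750 → first moment M = |Σ|/6 = 3352.5625
R_c = M/A = 3352.5625/283.8750 = 11.8100 mm
θ = 115° = 2.007129 rad
V = θ·R_c·A = 2.007129·11.8100·283.8750 = 6729.024 mm³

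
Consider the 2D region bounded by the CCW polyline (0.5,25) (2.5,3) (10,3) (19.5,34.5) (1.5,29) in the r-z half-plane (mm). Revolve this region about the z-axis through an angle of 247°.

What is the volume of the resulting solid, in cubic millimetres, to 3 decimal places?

Profile (r,z), 5 vertices: (0.5,25) (2.5,3) (10,3) (19.5,34.5) (1.5,29)
edge 0: (0.5,25)→(2.5,3)  cross = 0.5·3 − 2.5·25 = -61.0000; (r_i+r_j)·cross = 3·-61.0000 = -183.0000
edge 1: (2.5,3)→(10,3)  cross = 2.5·3 − 10·3 = -22.5000; (r_i+r_j)·cross = 12.5·-22.5000 = -281.2500
edge 2: (10,3)→(19.5,34.5)  cross = 10·34.5 − 19.5·3 = 286.5000; (r_i+r_j)·cross = 29.5·286.5000 = 8451.7500
edge 3: (19.5,34.5)→(1.5,29)  cross = 19.5·29 − 1.5·34.5 = 513.7500; (r_i+r_j)·cross = 21·513.7500 = 10788.7500
edge 4: (1.5,29)→(0.5,25)  cross = 1.5·25 − 0.5·29 = 23.0000; (r_i+r_j)·cross = 2·23.0000 = 46.0000
Σcross = 739.7500 → A = |Σcross|/2 = 369.8750 mm²
Σ(r_i+r_j)·cross = 18822.2500 → first moment M = |Σ|/6 = 3137.0417
R_c = M/A = 3137.0417/369.8750 = 8.4814 mm
θ = 247° = 4.310963 rad
V = θ·R_c·A = 4.310963·8.4814·369.8750 = 13523.671 mm³

Volume = 13523.671 mm³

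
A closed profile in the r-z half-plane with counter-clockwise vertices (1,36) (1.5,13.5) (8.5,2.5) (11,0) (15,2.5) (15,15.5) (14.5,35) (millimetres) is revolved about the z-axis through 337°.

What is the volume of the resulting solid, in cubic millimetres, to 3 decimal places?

Profile (r,z), 7 vertices: (1,36) (1.5,13.5) (8.5,2.5) (11,0) (15,2.5) (15,15.5) (14.5,35)
edge 0: (1,36)→(1.5,13.5)  cross = 1·13.5 − 1.5·36 = -40.5000; (r_i+r_j)·cross = 2.5·-40.5000 = -101.2500
edge 1: (1.5,13.5)→(8.5,2.5)  cross = 1.5·2.5 − 8.5·13.5 = -111.0000; (r_i+r_j)·cross = 10·-111.0000 = -1110.0000
edge 2: (8.5,2.5)→(11,0)  cross = 8.5·0 − 11·2.5 = -27.5000; (r_i+r_j)·cross = 19.5·-27.5000 = -536.2500
edge 3: (11,0)→(15,2.5)  cross = 11·2.5 − 15·0 = 27.5000; (r_i+r_j)·cross = 26·27.5000 = 715.0000
edge 4: (15,2.5)→(15,15.5)  cross = 15·15.5 − 15·2.5 = 195.0000; (r_i+r_j)·cross = 30·195.0000 = 5850.0000
edge 5: (15,15.5)→(14.5,35)  cross = 15·35 − 14.5·15.5 = 300.2500; (r_i+r_j)·cross = 29.5·300.2500 = 8857.3750
edge 6: (14.5,35)→(1,36)  cross = 14.5·36 − 1·35 = 487.0000; (r_i+r_j)·cross = 15.5·487.0000 = 7548.5000
Σcross = 830.7500 → A = |Σcross|/2 = 415.3750 mm²
Σ(r_i+r_j)·cross = 21223.3750 → first moment M = |Σ|/6 = 3537.2292
R_c = M/A = 3537.2292/415.3750 = 8.5157 mm
θ = 337° = 5.881760 rad
V = θ·R_c·A = 5.881760·8.5157·415.3750 = 20805.132 mm³

Volume = 20805.132 mm³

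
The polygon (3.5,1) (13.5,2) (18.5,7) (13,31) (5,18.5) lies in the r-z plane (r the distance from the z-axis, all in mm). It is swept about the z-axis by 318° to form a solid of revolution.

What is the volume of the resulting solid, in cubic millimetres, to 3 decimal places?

Volume = 16612.862 mm³

Profile (r,z), 5 vertices: (3.5,1) (13.5,2) (18.5,7) (13,31) (5,18.5)
edge 0: (3.5,1)→(13.5,2)  cross = 3.5·2 − 13.5·1 = -6.5000; (r_i+r_j)·cross = 17·-6.5000 = -110.5000
edge 1: (13.5,2)→(18.5,7)  cross = 13.5·7 − 18.5·2 = 57.5000; (r_i+r_j)·cross = 32·57.5000 = 1840.0000
edge 2: (18.5,7)→(13,31)  cross = 18.5·31 − 13·7 = 482.5000; (r_i+r_j)·cross = 31.5·482.5000 = 15198.7500
edge 3: (13,31)→(5,18.5)  cross = 13·18.5 − 5·31 = 85.5000; (r_i+r_j)·cross = 18·85.5000 = 1539.0000
edge 4: (5,18.5)→(3.5,1)  cross = 5·1 − 3.5·18.5 = -59.7500; (r_i+r_j)·cross = 8.5·-59.7500 = -507.8750
Σcross = 559.2500 → A = |Σcross|/2 = 279.6250 mm²
Σ(r_i+r_j)·cross = 17959.3750 → first moment M = |Σ|/6 = 2993.2292
R_c = M/A = 2993.2292/279.6250 = 10.7044 mm
θ = 318° = 5.550147 rad
V = θ·R_c·A = 5.550147·10.7044·279.6250 = 16612.862 mm³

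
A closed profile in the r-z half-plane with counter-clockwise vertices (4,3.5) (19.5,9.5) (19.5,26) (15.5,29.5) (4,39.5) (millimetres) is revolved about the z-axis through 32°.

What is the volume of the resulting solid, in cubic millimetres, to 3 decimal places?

Profile (r,z), 5 vertices: (4,3.5) (19.5,9.5) (19.5,26) (15.5,29.5) (4,39.5)
edge 0: (4,3.5)→(19.5,9.5)  cross = 4·9.5 − 19.5·3.5 = -30.2500; (r_i+r_j)·cross = 23.5·-30.2500 = -710.8750
edge 1: (19.5,9.5)→(19.5,26)  cross = 19.5·26 − 19.5·9.5 = 321.7500; (r_i+r_j)·cross = 39·321.7500 = 12548.2500
edge 2: (19.5,26)→(15.5,29.5)  cross = 19.5·29.5 − 15.5·26 = 172.2500; (r_i+r_j)·cross = 35·172.2500 = 6028.7500
edge 3: (15.5,29.5)→(4,39.5)  cross = 15.5·39.5 − 4·29.5 = 494.2500; (r_i+r_j)·cross = 19.5·494.2500 = 9637.8750
edge 4: (4,39.5)→(4,3.5)  cross = 4·3.5 − 4·39.5 = -144.0000; (r_i+r_j)·cross = 8·-144.0000 = -1152.0000
Σcross = 814.0000 → A = |Σcross|/2 = 407.0000 mm²
Σ(r_i+r_j)·cross = 26352.0000 → first moment M = |Σ|/6 = 4392.0000
R_c = M/A = 4392.0000/407.0000 = 10.7912 mm
θ = 32° = 0.558505 rad
V = θ·R_c·A = 0.558505·10.7912·407.0000 = 2452.956 mm³

Volume = 2452.956 mm³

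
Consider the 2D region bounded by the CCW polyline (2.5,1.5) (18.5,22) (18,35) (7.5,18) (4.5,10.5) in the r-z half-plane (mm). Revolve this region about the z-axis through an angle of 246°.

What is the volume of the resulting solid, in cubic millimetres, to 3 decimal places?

Profile (r,z), 5 vertices: (2.5,1.5) (18.5,22) (18,35) (7.5,18) (4.5,10.5)
edge 0: (2.5,1.5)→(18.5,22)  cross = 2.5·22 − 18.5·1.5 = 27.2500; (r_i+r_j)·cross = 21·27.2500 = 572.2500
edge 1: (18.5,22)→(18,35)  cross = 18.5·35 − 18·22 = 251.5000; (r_i+r_j)·cross = 36.5·251.5000 = 9179.7500
edge 2: (18,35)→(7.5,18)  cross = 18·18 − 7.5·35 = 61.5000; (r_i+r_j)·cross = 25.5·61.5000 = 1568.2500
edge 3: (7.5,18)→(4.5,10.5)  cross = 7.5·10.5 − 4.5·18 = -2.2500; (r_i+r_j)·cross = 12·-2.2500 = -27.0000
edge 4: (4.5,10.5)→(2.5,1.5)  cross = 4.5·1.5 − 2.5·10.5 = -19.5000; (r_i+r_j)·cross = 7·-19.5000 = -136.5000
Σcross = 318.5000 → A = |Σcross|/2 = 159.2500 mm²
Σ(r_i+r_j)·cross = 11156.7500 → first moment M = |Σ|/6 = 1859.4583
R_c = M/A = 1859.4583/159.2500 = 11.6763 mm
θ = 246° = 4.293510 rad
V = θ·R_c·A = 4.293510·11.6763·159.2500 = 7983.603 mm³

Volume = 7983.603 mm³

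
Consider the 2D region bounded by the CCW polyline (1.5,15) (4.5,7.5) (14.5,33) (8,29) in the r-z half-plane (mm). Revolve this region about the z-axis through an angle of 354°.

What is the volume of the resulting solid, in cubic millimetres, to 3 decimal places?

Volume = 4804.529 mm³

Profile (r,z), 4 vertices: (1.5,15) (4.5,7.5) (14.5,33) (8,29)
edge 0: (1.5,15)→(4.5,7.5)  cross = 1.5·7.5 − 4.5·15 = -56.2500; (r_i+r_j)·cross = 6·-56.2500 = -337.5000
edge 1: (4.5,7.5)→(14.5,33)  cross = 4.5·33 − 14.5·7.5 = 39.7500; (r_i+r_j)·cross = 19·39.7500 = 755.2500
edge 2: (14.5,33)→(8,29)  cross = 14.5·29 − 8·33 = 156.5000; (r_i+r_j)·cross = 22.5·156.5000 = 3521.2500
edge 3: (8,29)→(1.5,15)  cross = 8·15 − 1.5·29 = 76.5000; (r_i+r_j)·cross = 9.5·76.5000 = 726.7500
Σcross = 216.5000 → A = |Σcross|/2 = 108.2500 mm²
Σ(r_i+r_j)·cross = 4665.7500 → first moment M = |Σ|/6 = 777.6250
R_c = M/A = 777.6250/108.2500 = 7.1836 mm
θ = 354° = 6.178466 rad
V = θ·R_c·A = 6.178466·7.1836·108.2500 = 4804.529 mm³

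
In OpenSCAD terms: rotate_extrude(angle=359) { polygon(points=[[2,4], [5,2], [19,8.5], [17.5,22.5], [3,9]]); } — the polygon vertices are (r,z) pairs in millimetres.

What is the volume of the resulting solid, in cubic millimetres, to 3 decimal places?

Volume = 12516.191 mm³

Profile (r,z), 5 vertices: (2,4) (5,2) (19,8.5) (17.5,22.5) (3,9)
edge 0: (2,4)→(5,2)  cross = 2·2 − 5·4 = -16.0000; (r_i+r_j)·cross = 7·-16.0000 = -112.0000
edge 1: (5,2)→(19,8.5)  cross = 5·8.5 − 19·2 = 4.5000; (r_i+r_j)·cross = 24·4.5000 = 108.0000
edge 2: (19,8.5)→(17.5,22.5)  cross = 19·22.5 − 17.5·8.5 = 278.7500; (r_i+r_j)·cross = 36.5·278.7500 = 10174.3750
edge 3: (17.5,22.5)→(3,9)  cross = 17.5·9 − 3·22.5 = 90.0000; (r_i+r_j)·cross = 20.5·90.0000 = 1845.0000
edge 4: (3,9)→(2,4)  cross = 3·4 − 2·9 = -6.0000; (r_i+r_j)·cross = 5·-6.0000 = -30.0000
Σcross = 351.2500 → A = |Σcross|/2 = 175.6250 mm²
Σ(r_i+r_j)·cross = 11985.3750 → first moment M = |Σ|/6 = 1997.5625
R_c = M/A = 1997.5625/175.6250 = 11.3740 mm
θ = 359° = 6.265732 rad
V = θ·R_c·A = 6.265732·11.3740·175.6250 = 12516.191 mm³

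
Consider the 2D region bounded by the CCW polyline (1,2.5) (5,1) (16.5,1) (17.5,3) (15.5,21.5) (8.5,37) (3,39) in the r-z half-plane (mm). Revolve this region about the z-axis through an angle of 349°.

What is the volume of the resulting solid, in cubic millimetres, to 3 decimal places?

Profile (r,z), 7 vertices: (1,2.5) (5,1) (16.5,1) (17.5,3) (15.5,21.5) (8.5,37) (3,39)
edge 0: (1,2.5)→(5,1)  cross = 1·1 − 5·2.5 = -11.5000; (r_i+r_j)·cross = 6·-11.5000 = -69.0000
edge 1: (5,1)→(16.5,1)  cross = 5·1 − 16.5·1 = -11.5000; (r_i+r_j)·cross = 21.5·-11.5000 = -247.2500
edge 2: (16.5,1)→(17.5,3)  cross = 16.5·3 − 17.5·1 = 32.0000; (r_i+r_j)·cross = 34·32.0000 = 1088.0000
edge 3: (17.5,3)→(15.5,21.5)  cross = 17.5·21.5 − 15.5·3 = 329.7500; (r_i+r_j)·cross = 33·329.7500 = 10881.7500
edge 4: (15.5,21.5)→(8.5,37)  cross = 15.5·37 − 8.5·21.5 = 390.7500; (r_i+r_j)·cross = 24·390.7500 = 9378.0000
edge 5: (8.5,37)→(3,39)  cross = 8.5·39 − 3·37 = 220.5000; (r_i+r_j)·cross = 11.5·220.5000 = 2535.7500
edge 6: (3,39)→(1,2.5)  cross = 3·2.5 − 1·39 = -31.5000; (r_i+r_j)·cross = 4·-31.5000 = -126.0000
Σcross = 918.5000 → A = |Σcross|/2 = 459.2500 mm²
Σ(r_i+r_j)·cross = 23441.2500 → first moment M = |Σ|/6 = 3906.8750
R_c = M/A = 3906.8750/459.2500 = 8.5071 mm
θ = 349° = 6.091199 rad
V = θ·R_c·A = 6.091199·8.5071·459.2500 = 23797.553 mm³

Volume = 23797.553 mm³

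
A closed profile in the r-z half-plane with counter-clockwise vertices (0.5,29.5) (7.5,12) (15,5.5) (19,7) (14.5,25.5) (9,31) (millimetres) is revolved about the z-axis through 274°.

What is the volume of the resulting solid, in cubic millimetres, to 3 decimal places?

Profile (r,z), 6 vertices: (0.5,29.5) (7.5,12) (15,5.5) (19,7) (14.5,25.5) (9,31)
edge 0: (0.5,29.5)→(7.5,12)  cross = 0.5·12 − 7.5·29.5 = -215.2500; (r_i+r_j)·cross = 8·-215.2500 = -1722.0000
edge 1: (7.5,12)→(15,5.5)  cross = 7.5·5.5 − 15·12 = -138.7500; (r_i+r_j)·cross = 22.5·-138.7500 = -3121.8750
edge 2: (15,5.5)→(19,7)  cross = 15·7 − 19·5.5 = 0.5000; (r_i+r_j)·cross = 34·0.5000 = 17.0000
edge 3: (19,7)→(14.5,25.5)  cross = 19·25.5 − 14.5·7 = 383.0000; (r_i+r_j)·cross = 33.5·383.0000 = 12830.5000
edge 4: (14.5,25.5)→(9,31)  cross = 14.5·31 − 9·25.5 = 220.0000; (r_i+r_j)·cross = 23.5·220.0000 = 5170.0000
edge 5: (9,31)→(0.5,29.5)  cross = 9·29.5 − 0.5·31 = 250.0000; (r_i+r_j)·cross = 9.5·250.0000 = 2375.0000
Σcross = 499.5000 → A = |Σcross|/2 = 249.7500 mm²
Σ(r_i+r_j)·cross = 15548.6250 → first moment M = |Σ|/6 = 2591.4375
R_c = M/A = 2591.4375/249.7500 = 10.3761 mm
θ = 274° = 4.782202 rad
V = θ·R_c·A = 4.782202·10.3761·249.7500 = 12392.778 mm³

Volume = 12392.778 mm³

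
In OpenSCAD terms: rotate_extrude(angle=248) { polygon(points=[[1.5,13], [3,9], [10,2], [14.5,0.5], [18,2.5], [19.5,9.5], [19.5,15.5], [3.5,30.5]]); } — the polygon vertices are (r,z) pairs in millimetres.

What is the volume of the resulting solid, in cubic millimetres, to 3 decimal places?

Volume = 14910.313 mm³

Profile (r,z), 8 vertices: (1.5,13) (3,9) (10,2) (14.5,0.5) (18,2.5) (19.5,9.5) (19.5,15.5) (3.5,30.5)
edge 0: (1.5,13)→(3,9)  cross = 1.5·9 − 3·13 = -25.5000; (r_i+r_j)·cross = 4.5·-25.5000 = -114.7500
edge 1: (3,9)→(10,2)  cross = 3·2 − 10·9 = -84.0000; (r_i+r_j)·cross = 13·-84.0000 = -1092.0000
edge 2: (10,2)→(14.5,0.5)  cross = 10·0.5 − 14.5·2 = -24.0000; (r_i+r_j)·cross = 24.5·-24.0000 = -588.0000
edge 3: (14.5,0.5)→(18,2.5)  cross = 14.5·2.5 − 18·0.5 = 27.2500; (r_i+r_j)·cross = 32.5·27.2500 = 885.6250
edge 4: (18,2.5)→(19.5,9.5)  cross = 18·9.5 − 19.5·2.5 = 122.2500; (r_i+r_j)·cross = 37.5·122.2500 = 4584.3750
edge 5: (19.5,9.5)→(19.5,15.5)  cross = 19.5·15.5 − 19.5·9.5 = 117.0000; (r_i+r_j)·cross = 39·117.0000 = 4563.0000
edge 6: (19.5,15.5)→(3.5,30.5)  cross = 19.5·30.5 − 3.5·15.5 = 540.5000; (r_i+r_j)·cross = 23·540.5000 = 12431.5000
edge 7: (3.5,30.5)→(1.5,13)  cross = 3.5·13 − 1.5·30.5 = -0.2500; (r_i+r_j)·cross = 5·-0.2500 = -1.2500
Σcross = 673.2500 → A = |Σcross|/2 = 336.6250 mm²
Σ(r_i+r_j)·cross = 20668.5000 → first moment M = |Σ|/6 = 3444.7500
R_c = M/A = 3444.7500/336.6250 = 10.2332 mm
θ = 248° = 4.328417 rad
V = θ·R_c·A = 4.328417·10.2332·336.6250 = 14910.313 mm³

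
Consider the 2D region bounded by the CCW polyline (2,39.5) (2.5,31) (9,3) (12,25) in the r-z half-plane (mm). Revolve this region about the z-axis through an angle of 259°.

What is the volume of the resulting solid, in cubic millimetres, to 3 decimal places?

Profile (r,z), 4 vertices: (2,39.5) (2.5,31) (9,3) (12,25)
edge 0: (2,39.5)→(2.5,31)  cross = 2·31 − 2.5·39.5 = -36.7500; (r_i+r_j)·cross = 4.5·-36.7500 = -165.3750
edge 1: (2.5,31)→(9,3)  cross = 2.5·3 − 9·31 = -271.5000; (r_i+r_j)·cross = 11.5·-271.5000 = -3122.2500
edge 2: (9,3)→(12,25)  cross = 9·25 − 12·3 = 189.0000; (r_i+r_j)·cross = 21·189.0000 = 3969.0000
edge 3: (12,25)→(2,39.5)  cross = 12·39.5 − 2·25 = 424.0000; (r_i+r_j)·cross = 14·424.0000 = 5936.0000
Σcross = 304.7500 → A = |Σcross|/2 = 152.3750 mm²
Σ(r_i+r_j)·cross = 6617.3750 → first moment M = |Σ|/6 = 1102.8958
R_c = M/A = 1102.8958/152.3750 = 7.2380 mm
θ = 259° = 4.520403 rad
V = θ·R_c·A = 4.520403·7.2380·152.3750 = 4985.533 mm³

Volume = 4985.533 mm³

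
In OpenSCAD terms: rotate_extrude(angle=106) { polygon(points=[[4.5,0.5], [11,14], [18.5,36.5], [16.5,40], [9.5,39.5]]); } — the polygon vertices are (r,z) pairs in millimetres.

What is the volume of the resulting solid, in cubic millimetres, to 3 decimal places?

Volume = 4489.375 mm³

Profile (r,z), 5 vertices: (4.5,0.5) (11,14) (18.5,36.5) (16.5,40) (9.5,39.5)
edge 0: (4.5,0.5)→(11,14)  cross = 4.5·14 − 11·0.5 = 57.5000; (r_i+r_j)·cross = 15.5·57.5000 = 891.2500
edge 1: (11,14)→(18.5,36.5)  cross = 11·36.5 − 18.5·14 = 142.5000; (r_i+r_j)·cross = 29.5·142.5000 = 4203.7500
edge 2: (18.5,36.5)→(16.5,40)  cross = 18.5·40 − 16.5·36.5 = 137.7500; (r_i+r_j)·cross = 35·137.7500 = 4821.2500
edge 3: (16.5,40)→(9.5,39.5)  cross = 16.5·39.5 − 9.5·40 = 271.7500; (r_i+r_j)·cross = 26·271.7500 = 7065.5000
edge 4: (9.5,39.5)→(4.5,0.5)  cross = 9.5·0.5 − 4.5·39.5 = -173.0000; (r_i+r_j)·cross = 14·-173.0000 = -2422.0000
Σcross = 436.5000 → A = |Σcross|/2 = 218.2500 mm²
Σ(r_i+r_j)·cross = 14559.7500 → first moment M = |Σ|/6 = 2426.6250
R_c = M/A = 2426.6250/218.2500 = 11.1186 mm
θ = 106° = 1.850049 rad
V = θ·R_c·A = 1.850049·11.1186·218.2500 = 4489.375 mm³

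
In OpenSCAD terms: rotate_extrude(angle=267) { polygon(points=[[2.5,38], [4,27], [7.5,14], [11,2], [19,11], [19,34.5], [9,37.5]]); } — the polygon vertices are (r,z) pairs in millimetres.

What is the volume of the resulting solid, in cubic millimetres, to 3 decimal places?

Volume = 22338.917 mm³

Profile (r,z), 7 vertices: (2.5,38) (4,27) (7.5,14) (11,2) (19,11) (19,34.5) (9,37.5)
edge 0: (2.5,38)→(4,27)  cross = 2.5·27 − 4·38 = -84.5000; (r_i+r_j)·cross = 6.5·-84.5000 = -549.2500
edge 1: (4,27)→(7.5,14)  cross = 4·14 − 7.5·27 = -146.5000; (r_i+r_j)·cross = 11.5·-146.5000 = -1684.7500
edge 2: (7.5,14)→(11,2)  cross = 7.5·2 − 11·14 = -139.0000; (r_i+r_j)·cross = 18.5·-139.0000 = -2571.5000
edge 3: (11,2)→(19,11)  cross = 11·11 − 19·2 = 83.0000; (r_i+r_j)·cross = 30·83.0000 = 2490.0000
edge 4: (19,11)→(19,34.5)  cross = 19·34.5 − 19·11 = 446.5000; (r_i+r_j)·cross = 38·446.5000 = 16967.0000
edge 5: (19,34.5)→(9,37.5)  cross = 19·37.5 − 9·34.5 = 402.0000; (r_i+r_j)·cross = 28·402.0000 = 11256.0000
edge 6: (9,37.5)→(2.5,38)  cross = 9·38 − 2.5·37.5 = 248.2500; (r_i+r_j)·cross = 11.5·248.2500 = 2854.8750
Σcross = 809.7500 → A = |Σcross|/2 = 404.8750 mm²
Σ(r_i+r_j)·cross = 28762.3750 → first moment M = |Σ|/6 = 4793.7292
R_c = M/A = 4793.7292/404.8750 = 11.8400 mm
θ = 267° = 4.660029 rad
V = θ·R_c·A = 4.660029·11.8400·404.8750 = 22338.917 mm³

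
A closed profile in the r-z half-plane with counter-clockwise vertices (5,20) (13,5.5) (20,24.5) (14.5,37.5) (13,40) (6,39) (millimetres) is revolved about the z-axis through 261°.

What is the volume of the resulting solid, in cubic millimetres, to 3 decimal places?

Profile (r,z), 6 vertices: (5,20) (13,5.5) (20,24.5) (14.5,37.5) (13,40) (6,39)
edge 0: (5,20)→(13,5.5)  cross = 5·5.5 − 13·20 = -232.5000; (r_i+r_j)·cross = 18·-232.5000 = -4185.0000
edge 1: (13,5.5)→(20,24.5)  cross = 13·24.5 − 20·5.5 = 208.5000; (r_i+r_j)·cross = 33·208.5000 = 6880.5000
edge 2: (20,24.5)→(14.5,37.5)  cross = 20·37.5 − 14.5·24.5 = 394.7500; (r_i+r_j)·cross = 34.5·394.7500 = 13618.8750
edge 3: (14.5,37.5)→(13,40)  cross = 14.5·40 − 13·37.5 = 92.5000; (r_i+r_j)·cross = 27.5·92.5000 = 2543.7500
edge 4: (13,40)→(6,39)  cross = 13·39 − 6·40 = 267.0000; (r_i+r_j)·cross = 19·267.0000 = 5073.0000
edge 5: (6,39)→(5,20)  cross = 6·20 − 5·39 = -75.0000; (r_i+r_j)·cross = 11·-75.0000 = -825.0000
Σcross = 655.2500 → A = |Σcross|/2 = 327.6250 mm²
Σ(r_i+r_j)·cross = 23106.1250 → first moment M = |Σ|/6 = 3851.0208
R_c = M/A = 3851.0208/327.6250 = 11.7544 mm
θ = 261° = 4.555309 rad
V = θ·R_c·A = 4.555309·11.7544·327.6250 = 17542.591 mm³

Volume = 17542.591 mm³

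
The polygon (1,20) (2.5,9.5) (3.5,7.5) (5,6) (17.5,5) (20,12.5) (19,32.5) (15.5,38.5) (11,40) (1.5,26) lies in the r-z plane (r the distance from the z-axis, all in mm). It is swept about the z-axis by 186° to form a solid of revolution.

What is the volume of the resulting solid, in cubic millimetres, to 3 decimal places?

Volume = 18542.531 mm³

Profile (r,z), 10 vertices: (1,20) (2.5,9.5) (3.5,7.5) (5,6) (17.5,5) (20,12.5) (19,32.5) (15.5,38.5) (11,40) (1.5,26)
edge 0: (1,20)→(2.5,9.5)  cross = 1·9.5 − 2.5·20 = -40.5000; (r_i+r_j)·cross = 3.5·-40.5000 = -141.7500
edge 1: (2.5,9.5)→(3.5,7.5)  cross = 2.5·7.5 − 3.5·9.5 = -14.5000; (r_i+r_j)·cross = 6·-14.5000 = -87.0000
edge 2: (3.5,7.5)→(5,6)  cross = 3.5·6 − 5·7.5 = -16.5000; (r_i+r_j)·cross = 8.5·-16.5000 = -140.2500
edge 3: (5,6)→(17.5,5)  cross = 5·5 − 17.5·6 = -80.0000; (r_i+r_j)·cross = 22.5·-80.0000 = -1800.0000
edge 4: (17.5,5)→(20,12.5)  cross = 17.5·12.5 − 20·5 = 118.7500; (r_i+r_j)·cross = 37.5·118.7500 = 4453.1250
edge 5: (20,12.5)→(19,32.5)  cross = 20·32.5 − 19·12.5 = 412.5000; (r_i+r_j)·cross = 39·412.5000 = 16087.5000
edge 6: (19,32.5)→(15.5,38.5)  cross = 19·38.5 − 15.5·32.5 = 227.7500; (r_i+r_j)·cross = 34.5·227.7500 = 7857.3750
edge 7: (15.5,38.5)→(11,40)  cross = 15.5·40 − 11·38.5 = 196.5000; (r_i+r_j)·cross = 26.5·196.5000 = 5207.2500
edge 8: (11,40)→(1.5,26)  cross = 11·26 − 1.5·40 = 226.0000; (r_i+r_j)·cross = 12.5·226.0000 = 2825.0000
edge 9: (1.5,26)→(1,20)  cross = 1.5·20 − 1·26 = 4.0000; (r_i+r_j)·cross = 2.5·4.0000 = 10.0000
Σcross = 1034.0000 → A = |Σcross|/2 = 517.0000 mm²
Σ(r_i+r_j)·cross = 34271.2500 → first moment M = |Σ|/6 = 5711.8750
R_c = M/A = 5711.8750/517.0000 = 11.0481 mm
θ = 186° = 3.246312 rad
V = θ·R_c·A = 3.246312·11.0481·517.0000 = 18542.531 mm³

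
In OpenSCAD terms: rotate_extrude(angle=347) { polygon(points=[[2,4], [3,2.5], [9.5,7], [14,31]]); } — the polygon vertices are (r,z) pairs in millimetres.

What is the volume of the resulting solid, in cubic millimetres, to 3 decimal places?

Volume = 4494.148 mm³

Profile (r,z), 4 vertices: (2,4) (3,2.5) (9.5,7) (14,31)
edge 0: (2,4)→(3,2.5)  cross = 2·2.5 − 3·4 = -7.0000; (r_i+r_j)·cross = 5·-7.0000 = -35.0000
edge 1: (3,2.5)→(9.5,7)  cross = 3·7 − 9.5·2.5 = -2.7500; (r_i+r_j)·cross = 12.5·-2.7500 = -34.3750
edge 2: (9.5,7)→(14,31)  cross = 9.5·31 − 14·7 = 196.5000; (r_i+r_j)·cross = 23.5·196.5000 = 4617.7500
edge 3: (14,31)→(2,4)  cross = 14·4 − 2·31 = -6.0000; (r_i+r_j)·cross = 16·-6.0000 = -96.0000
Σcross = 180.7500 → A = |Σcross|/2 = 90.3750 mm²
Σ(r_i+r_j)·cross = 4452.3750 → first moment M = |Σ|/6 = 742.0625
R_c = M/A = 742.0625/90.3750 = 8.2109 mm
θ = 347° = 6.056293 rad
V = θ·R_c·A = 6.056293·8.2109·90.3750 = 4494.148 mm³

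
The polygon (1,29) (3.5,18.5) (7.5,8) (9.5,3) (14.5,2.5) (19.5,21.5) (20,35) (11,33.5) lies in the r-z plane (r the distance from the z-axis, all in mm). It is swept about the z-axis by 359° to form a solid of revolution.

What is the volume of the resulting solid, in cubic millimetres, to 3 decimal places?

Profile (r,z), 8 vertices: (1,29) (3.5,18.5) (7.5,8) (9.5,3) (14.5,2.5) (19.5,21.5) (20,35) (11,33.5)
edge 0: (1,29)→(3.5,18.5)  cross = 1·18.5 − 3.5·29 = -83.0000; (r_i+r_j)·cross = 4.5·-83.0000 = -373.5000
edge 1: (3.5,18.5)→(7.5,8)  cross = 3.5·8 − 7.5·18.5 = -110.7500; (r_i+r_j)·cross = 11·-110.7500 = -1218.2500
edge 2: (7.5,8)→(9.5,3)  cross = 7.5·3 − 9.5·8 = -53.5000; (r_i+r_j)·cross = 17·-53.5000 = -909.5000
edge 3: (9.5,3)→(14.5,2.5)  cross = 9.5·2.5 − 14.5·3 = -19.7500; (r_i+r_j)·cross = 24·-19.7500 = -474.0000
edge 4: (14.5,2.5)→(19.5,21.5)  cross = 14.5·21.5 − 19.5·2.5 = 263.0000; (r_i+r_j)·cross = 34·263.0000 = 8942.0000
edge 5: (19.5,21.5)→(20,35)  cross = 19.5·35 − 20·21.5 = 252.5000; (r_i+r_j)·cross = 39.5·252.5000 = 9973.7500
edge 6: (20,35)→(11,33.5)  cross = 20·33.5 − 11·35 = 285.0000; (r_i+r_j)·cross = 31·285.0000 = 8835.0000
edge 7: (11,33.5)→(1,29)  cross = 11·29 − 1·33.5 = 285.5000; (r_i+r_j)·cross = 12·285.5000 = 3426.0000
Σcross = 819.0000 → A = |Σcross|/2 = 409.5000 mm²
Σ(r_i+r_j)·cross = 28201.5000 → first moment M = |Σ|/6 = 4700.2500
R_c = M/A = 4700.2500/409.5000 = 11.4780 mm
θ = 359° = 6.265732 rad
V = θ·R_c·A = 6.265732·11.4780·409.5000 = 29450.507 mm³

Volume = 29450.507 mm³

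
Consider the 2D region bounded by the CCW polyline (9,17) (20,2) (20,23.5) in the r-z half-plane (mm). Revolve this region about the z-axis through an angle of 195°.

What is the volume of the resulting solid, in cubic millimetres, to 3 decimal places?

Profile (r,z), 3 vertices: (9,17) (20,2) (20,23.5)
edge 0: (9,17)→(20,2)  cross = 9·2 − 20·17 = -322.0000; (r_i+r_j)·cross = 29·-322.0000 = -9338.0000
edge 1: (20,2)→(20,23.5)  cross = 20·23.5 − 20·2 = 430.0000; (r_i+r_j)·cross = 40·430.0000 = 17200.0000
edge 2: (20,23.5)→(9,17)  cross = 20·17 − 9·23.5 = 128.5000; (r_i+r_j)·cross = 29·128.5000 = 3726.5000
Σcross = 236.5000 → A = |Σcross|/2 = 118.2500 mm²
Σ(r_i+r_j)·cross = 11588.5000 → first moment M = |Σ|/6 = 1931.4167
R_c = M/A = 1931.4167/118.2500 = 16.3333 mm
θ = 195° = 3.403392 rad
V = θ·R_c·A = 3.403392·16.3333·118.2500 = 6573.368 mm³

Volume = 6573.368 mm³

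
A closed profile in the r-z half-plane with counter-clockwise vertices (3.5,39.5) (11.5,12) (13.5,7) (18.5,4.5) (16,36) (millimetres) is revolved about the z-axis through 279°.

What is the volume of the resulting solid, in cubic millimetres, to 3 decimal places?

Profile (r,z), 5 vertices: (3.5,39.5) (11.5,12) (13.5,7) (18.5,4.5) (16,36)
edge 0: (3.5,39.5)→(11.5,12)  cross = 3.5·12 − 11.5·39.5 = -412.2500; (r_i+r_j)·cross = 15·-412.2500 = -6183.7500
edge 1: (11.5,12)→(13.5,7)  cross = 11.5·7 − 13.5·12 = -81.5000; (r_i+r_j)·cross = 25·-81.5000 = -2037.5000
edge 2: (13.5,7)→(18.5,4.5)  cross = 13.5·4.5 − 18.5·7 = -68.7500; (r_i+r_j)·cross = 32·-68.7500 = -2200.0000
edge 3: (18.5,4.5)→(16,36)  cross = 18.5·36 − 16·4.5 = 594.0000; (r_i+r_j)·cross = 34.5·594.0000 = 20493.0000
edge 4: (16,36)→(3.5,39.5)  cross = 16·39.5 − 3.5·36 = 506.0000; (r_i+r_j)·cross = 19.5·506.0000 = 9867.0000
Σcross = 537.5000 → A = |Σcross|/2 = 268.7500 mm²
Σ(r_i+r_j)·cross = 19938.7500 → first moment M = |Σ|/6 = 3323.1250
R_c = M/A = 3323.1250/268.7500 = 12.3651 mm
θ = 279° = 4.869469 rad
V = θ·R_c·A = 4.869469·12.3651·268.7500 = 16181.853 mm³

Volume = 16181.853 mm³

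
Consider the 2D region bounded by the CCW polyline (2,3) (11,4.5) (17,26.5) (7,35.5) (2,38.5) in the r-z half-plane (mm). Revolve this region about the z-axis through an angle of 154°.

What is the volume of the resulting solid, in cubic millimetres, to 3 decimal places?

Volume = 7724.086 mm³

Profile (r,z), 5 vertices: (2,3) (11,4.5) (17,26.5) (7,35.5) (2,38.5)
edge 0: (2,3)→(11,4.5)  cross = 2·4.5 − 11·3 = -24.0000; (r_i+r_j)·cross = 13·-24.0000 = -312.0000
edge 1: (11,4.5)→(17,26.5)  cross = 11·26.5 − 17·4.5 = 215.0000; (r_i+r_j)·cross = 28·215.0000 = 6020.0000
edge 2: (17,26.5)→(7,35.5)  cross = 17·35.5 − 7·26.5 = 418.0000; (r_i+r_j)·cross = 24·418.0000 = 10032.0000
edge 3: (7,35.5)→(2,38.5)  cross = 7·38.5 − 2·35.5 = 198.5000; (r_i+r_j)·cross = 9·198.5000 = 1786.5000
edge 4: (2,38.5)→(2,3)  cross = 2·3 − 2·38.5 = -71.0000; (r_i+r_j)·cross = 4·-71.0000 = -284.0000
Σcross = 736.5000 → A = |Σcross|/2 = 368.2500 mm²
Σ(r_i+r_j)·cross = 17242.5000 → first moment M = |Σ|/6 = 2873.7500
R_c = M/A = 2873.7500/368.2500 = 7.8038 mm
θ = 154° = 2.687807 rad
V = θ·R_c·A = 2.687807·7.8038·368.2500 = 7724.086 mm³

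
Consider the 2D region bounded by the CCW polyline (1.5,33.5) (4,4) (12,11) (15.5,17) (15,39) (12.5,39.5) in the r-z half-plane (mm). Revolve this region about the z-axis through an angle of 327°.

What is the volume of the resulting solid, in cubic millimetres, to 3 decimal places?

Volume = 17819.388 mm³

Profile (r,z), 6 vertices: (1.5,33.5) (4,4) (12,11) (15.5,17) (15,39) (12.5,39.5)
edge 0: (1.5,33.5)→(4,4)  cross = 1.5·4 − 4·33.5 = -128.0000; (r_i+r_j)·cross = 5.5·-128.0000 = -704.0000
edge 1: (4,4)→(12,11)  cross = 4·11 − 12·4 = -4.0000; (r_i+r_j)·cross = 16·-4.0000 = -64.0000
edge 2: (12,11)→(15.5,17)  cross = 12·17 − 15.5·11 = 33.5000; (r_i+r_j)·cross = 27.5·33.5000 = 921.2500
edge 3: (15.5,17)→(15,39)  cross = 15.5·39 − 15·17 = 349.5000; (r_i+r_j)·cross = 30.5·349.5000 = 10659.7500
edge 4: (15,39)→(12.5,39.5)  cross = 15·39.5 − 12.5·39 = 105.0000; (r_i+r_j)·cross = 27.5·105.0000 = 2887.5000
edge 5: (12.5,39.5)→(1.5,33.5)  cross = 12.5·33.5 − 1.5·39.5 = 359.5000; (r_i+r_j)·cross = 14·359.5000 = 5033.0000
Σcross = 715.5000 → A = |Σcross|/2 = 357.7500 mm²
Σ(r_i+r_j)·cross = 18733.5000 → first moment M = |Σ|/6 = 3122.2500
R_c = M/A = 3122.2500/357.7500 = 8.7275 mm
θ = 327° = 5.707227 rad
V = θ·R_c·A = 5.707227·8.7275·357.7500 = 17819.388 mm³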